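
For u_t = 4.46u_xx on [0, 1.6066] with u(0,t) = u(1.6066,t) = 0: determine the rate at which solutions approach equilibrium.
Eigenvalues: λₙ = 4.46n²π²/1.6066².
First three modes:
  n=1: λ₁ = 4.46π²/1.6066² ≈ 17.054
  n=2: λ₂ = 17.84π²/1.6066² ≈ 68.215 (4× faster decay)
  n=3: λ₃ = 40.14π²/1.6066² ≈ 153.483 (9× faster decay)
As t → ∞, higher modes decay exponentially faster. The n=1 mode dominates: u ~ c₁ sin(πx/1.6066) e^{-λ₁t}.
Decay rate: λ₁ = 4.46π²/1.6066² ≈ 17.054.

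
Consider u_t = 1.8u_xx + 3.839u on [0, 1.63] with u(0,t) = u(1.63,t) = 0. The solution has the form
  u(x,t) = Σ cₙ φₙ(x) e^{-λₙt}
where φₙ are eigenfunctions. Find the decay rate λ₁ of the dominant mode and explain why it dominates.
Eigenvalues: λₙ = 1.8n²π²/1.63² - 3.839.
First three modes:
  n=1: λ₁ = 1.8π²/1.63² - 3.839 ≈ 2.847
  n=2: λ₂ = 7.2π²/1.63² - 3.839 ≈ 22.907
  n=3: λ₃ = 16.2π²/1.63² - 3.839 ≈ 56.339
Since 1.8π²/1.63² ≈ 6.686 > 3.839, all λₙ > 0.
The n=1 mode decays slowest → dominates as t → ∞.
Asymptotic: u ~ c₁ sin(πx/1.63) e^{-λ₁t} with decay rate λ₁ ≈ 2.847.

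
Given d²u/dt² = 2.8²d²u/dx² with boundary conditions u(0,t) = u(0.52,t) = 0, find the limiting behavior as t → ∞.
u oscillates (no decay). Energy is conserved; the solution oscillates indefinitely as standing waves.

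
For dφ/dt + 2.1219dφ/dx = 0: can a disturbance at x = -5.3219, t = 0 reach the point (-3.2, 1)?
Yes. The characteristic through (-3.2, 1) passes through x = -5.3219.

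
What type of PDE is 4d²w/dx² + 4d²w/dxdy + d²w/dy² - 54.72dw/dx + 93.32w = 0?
With A = 4, B = 4, C = 1, the discriminant is 0. This is a parabolic PDE.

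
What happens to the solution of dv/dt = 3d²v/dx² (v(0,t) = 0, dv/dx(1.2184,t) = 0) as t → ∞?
v → 0. Heat escapes through the Dirichlet boundary.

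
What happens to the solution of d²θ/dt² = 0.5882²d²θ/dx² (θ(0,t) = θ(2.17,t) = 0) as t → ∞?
θ oscillates (no decay). Energy is conserved; the solution oscillates indefinitely as standing waves.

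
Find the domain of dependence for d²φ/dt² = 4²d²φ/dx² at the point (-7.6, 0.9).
Domain of dependence: [-11.2, -4]. Signals travel at speed 4, so data within |x - -7.6| ≤ 4·0.9 = 3.6 can reach the point.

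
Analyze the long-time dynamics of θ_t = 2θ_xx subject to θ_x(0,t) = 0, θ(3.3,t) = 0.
Long-time behavior: θ → 0. Heat escapes through the Dirichlet boundary.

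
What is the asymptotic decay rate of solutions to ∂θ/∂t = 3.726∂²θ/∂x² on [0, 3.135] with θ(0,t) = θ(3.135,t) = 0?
Eigenvalues: λₙ = 3.726n²π²/3.135².
First three modes:
  n=1: λ₁ = 3.726π²/3.135² ≈ 3.742
  n=2: λ₂ = 14.904π²/3.135² ≈ 14.967 (4× faster decay)
  n=3: λ₃ = 33.534π²/3.135² ≈ 33.675 (9× faster decay)
As t → ∞, higher modes decay exponentially faster. The n=1 mode dominates: θ ~ c₁ sin(πx/3.135) e^{-λ₁t}.
Decay rate: λ₁ = 3.726π²/3.135² ≈ 3.742.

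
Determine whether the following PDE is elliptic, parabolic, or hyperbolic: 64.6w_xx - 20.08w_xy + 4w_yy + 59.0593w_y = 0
Coefficients: A = 64.6, B = -20.08, C = 4. B² - 4AC = -630.3936, which is negative, so the equation is elliptic.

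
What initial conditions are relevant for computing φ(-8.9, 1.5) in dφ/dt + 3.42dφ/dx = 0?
A single point: x = -14.03. The characteristic through (-8.9, 1.5) is x - 3.42t = const, so x = -8.9 - 3.42·1.5 = -14.03.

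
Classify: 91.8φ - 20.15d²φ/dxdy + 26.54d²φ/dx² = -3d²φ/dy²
Rewriting in standard form: 26.54d²φ/dx² - 20.15d²φ/dxdy + 3d²φ/dy² + 91.8φ = 0. Hyperbolic (discriminant = 87.5425).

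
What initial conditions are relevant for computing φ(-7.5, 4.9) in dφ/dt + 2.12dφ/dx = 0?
A single point: x = -17.888. The characteristic through (-7.5, 4.9) is x - 2.12t = const, so x = -7.5 - 2.12·4.9 = -17.888.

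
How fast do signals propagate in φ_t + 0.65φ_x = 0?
Speed = 0.65. Information travels along x - 0.65t = const (rightward).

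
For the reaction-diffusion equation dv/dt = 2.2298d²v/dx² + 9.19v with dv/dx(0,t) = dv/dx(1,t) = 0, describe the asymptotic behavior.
v grows unboundedly. With Neumann BCs the constant mode has diffusion eigenvalue 0, so any r > 0 makes it grow like e^(9.19t); solution grows exponentially.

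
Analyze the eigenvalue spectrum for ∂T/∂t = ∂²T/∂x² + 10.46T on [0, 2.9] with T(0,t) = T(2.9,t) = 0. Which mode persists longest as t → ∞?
Eigenvalues: λₙ = n²π²/2.9² - 10.46.
First three modes:
  n=1: λ₁ = π²/2.9² - 10.46 ≈ -9.286
  n=2: λ₂ = 4π²/2.9² - 10.46 ≈ -5.766
  n=3: λ₃ = 9π²/2.9² - 10.46 ≈ 0.102
Since π²/2.9² ≈ 1.174 < 10.46, λ₁ < 0.
The n=1 mode grows fastest (−λₙ is largest for n=1) → dominates.
Asymptotic: T ~ c₁ sin(πx/2.9) e^{9.286t} (exponential growth at rate −λ₁ ≈ 9.286).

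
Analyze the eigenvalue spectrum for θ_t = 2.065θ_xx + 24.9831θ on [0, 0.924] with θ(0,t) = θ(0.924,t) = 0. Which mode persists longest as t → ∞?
Eigenvalues: λₙ = 2.065n²π²/0.924² - 24.9831.
First three modes:
  n=1: λ₁ = 2.065π²/0.924² - 24.9831 ≈ -1.112
  n=2: λ₂ = 8.26π²/0.924² - 24.9831 ≈ 70.502
  n=3: λ₃ = 18.585π²/0.924² - 24.9831 ≈ 189.858
Since 2.065π²/0.924² ≈ 23.871 < 24.9831, λ₁ < 0.
The n=1 mode grows fastest (−λₙ is largest for n=1) → dominates.
Asymptotic: θ ~ c₁ sin(πx/0.924) e^{1.112t} (exponential growth at rate −λ₁ ≈ 1.112).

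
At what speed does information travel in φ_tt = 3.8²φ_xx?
Speed = 3.8. Information travels along characteristics x = x₀ ± 3.8t.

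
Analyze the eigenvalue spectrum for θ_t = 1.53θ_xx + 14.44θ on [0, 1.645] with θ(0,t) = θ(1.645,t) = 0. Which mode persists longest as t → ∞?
Eigenvalues: λₙ = 1.53n²π²/1.645² - 14.44.
First three modes:
  n=1: λ₁ = 1.53π²/1.645² - 14.44 ≈ -8.86
  n=2: λ₂ = 6.12π²/1.645² - 14.44 ≈ 7.881
  n=3: λ₃ = 13.77π²/1.645² - 14.44 ≈ 35.783
Since 1.53π²/1.645² ≈ 5.58 < 14.44, λ₁ < 0.
The n=1 mode grows fastest (−λₙ is largest for n=1) → dominates.
Asymptotic: θ ~ c₁ sin(πx/1.645) e^{8.86t} (exponential growth at rate −λ₁ ≈ 8.86).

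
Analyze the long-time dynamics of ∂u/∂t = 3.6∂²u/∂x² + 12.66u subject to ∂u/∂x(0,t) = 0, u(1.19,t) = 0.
Long-time behavior: u grows unboundedly. Reaction dominates diffusion (r=12.66 > κπ²/(4L²)≈6.27); solution grows exponentially.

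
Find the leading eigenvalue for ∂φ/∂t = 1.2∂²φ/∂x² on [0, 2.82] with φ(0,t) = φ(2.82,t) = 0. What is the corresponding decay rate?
Eigenvalues: λₙ = 1.2n²π²/2.82².
First three modes:
  n=1: λ₁ = 1.2π²/2.82² ≈ 1.489
  n=2: λ₂ = 4.8π²/2.82² ≈ 5.957 (4× faster decay)
  n=3: λ₃ = 10.8π²/2.82² ≈ 13.404 (9× faster decay)
As t → ∞, higher modes decay exponentially faster. The n=1 mode dominates: φ ~ c₁ sin(πx/2.82) e^{-λ₁t}.
Decay rate: λ₁ = 1.2π²/2.82² ≈ 1.489.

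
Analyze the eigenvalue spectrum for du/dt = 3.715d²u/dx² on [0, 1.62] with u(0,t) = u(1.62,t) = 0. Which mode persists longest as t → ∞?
Eigenvalues: λₙ = 3.715n²π²/1.62².
First three modes:
  n=1: λ₁ = 3.715π²/1.62² ≈ 13.971
  n=2: λ₂ = 14.86π²/1.62² ≈ 55.884 (4× faster decay)
  n=3: λ₃ = 33.435π²/1.62² ≈ 125.739 (9× faster decay)
As t → ∞, higher modes decay exponentially faster. The n=1 mode dominates: u ~ c₁ sin(πx/1.62) e^{-λ₁t}.
Decay rate: λ₁ = 3.715π²/1.62² ≈ 13.971.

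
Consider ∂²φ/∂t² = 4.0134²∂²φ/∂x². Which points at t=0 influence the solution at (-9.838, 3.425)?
Domain of dependence: [-23.583895, 3.907895]. Signals travel at speed 4.0134, so data within |x - -9.838| ≤ 4.0134·3.425 = 13.745895 can reach the point.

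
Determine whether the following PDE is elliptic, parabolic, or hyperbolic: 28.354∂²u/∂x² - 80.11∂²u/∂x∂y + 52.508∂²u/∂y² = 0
Coefficients: A = 28.354, B = -80.11, C = 52.508. B² - 4AC = 462.364772, which is positive, so the equation is hyperbolic.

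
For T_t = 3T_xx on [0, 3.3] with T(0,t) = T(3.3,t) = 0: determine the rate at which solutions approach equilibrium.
Eigenvalues: λₙ = 3n²π²/3.3².
First three modes:
  n=1: λ₁ = 3π²/3.3² ≈ 2.719
  n=2: λ₂ = 12π²/3.3² ≈ 10.876 (4× faster decay)
  n=3: λ₃ = 27π²/3.3² ≈ 24.47 (9× faster decay)
As t → ∞, higher modes decay exponentially faster. The n=1 mode dominates: T ~ c₁ sin(πx/3.3) e^{-λ₁t}.
Decay rate: λ₁ = 3π²/3.3² ≈ 2.719.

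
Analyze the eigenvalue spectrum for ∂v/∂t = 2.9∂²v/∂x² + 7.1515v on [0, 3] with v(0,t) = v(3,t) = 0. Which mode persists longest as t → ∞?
Eigenvalues: λₙ = 2.9n²π²/3² - 7.1515.
First three modes:
  n=1: λ₁ = 2.9π²/3² - 7.1515 ≈ -3.971
  n=2: λ₂ = 11.6π²/3² - 7.1515 ≈ 5.569
  n=3: λ₃ = 26.1π²/3² - 7.1515 ≈ 21.47
Since 2.9π²/3² ≈ 3.18 < 7.1515, λ₁ < 0.
The n=1 mode grows fastest (−λₙ is largest for n=1) → dominates.
Asymptotic: v ~ c₁ sin(πx/3) e^{3.971t} (exponential growth at rate −λ₁ ≈ 3.971).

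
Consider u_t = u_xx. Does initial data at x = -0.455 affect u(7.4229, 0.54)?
Yes, for any finite x. The heat equation has infinite propagation speed, so all initial data affects all points at any t > 0.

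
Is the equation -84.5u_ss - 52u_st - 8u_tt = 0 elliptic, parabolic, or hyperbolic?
Computing B² - 4AC with A = -84.5, B = -52, C = -8: discriminant = 0 (zero). Answer: parabolic.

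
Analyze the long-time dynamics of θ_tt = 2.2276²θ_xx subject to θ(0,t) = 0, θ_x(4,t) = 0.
Long-time behavior: θ oscillates (no decay). Energy is conserved; the solution oscillates indefinitely as standing waves.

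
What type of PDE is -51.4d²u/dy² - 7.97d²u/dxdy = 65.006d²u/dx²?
Rewriting in standard form: -65.006d²u/dx² - 7.97d²u/dxdy - 51.4d²u/dy² = 0. With A = -65.006, B = -7.97, C = -51.4, the discriminant is -13301.7127. This is an elliptic PDE.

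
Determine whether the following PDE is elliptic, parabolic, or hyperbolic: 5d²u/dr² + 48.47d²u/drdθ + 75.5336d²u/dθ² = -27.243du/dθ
Rewriting in standard form: 5d²u/dr² + 48.47d²u/drdθ + 75.5336d²u/dθ² + 27.243du/dθ = 0. Coefficients: A = 5, B = 48.47, C = 75.5336. B² - 4AC = 838.6689, which is positive, so the equation is hyperbolic.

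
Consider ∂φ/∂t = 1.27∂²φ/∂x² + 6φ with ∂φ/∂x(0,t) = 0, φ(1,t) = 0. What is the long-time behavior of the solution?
As t → ∞, φ grows unboundedly. Reaction dominates diffusion (r=6 > κπ²/(4L²)≈3.13); solution grows exponentially.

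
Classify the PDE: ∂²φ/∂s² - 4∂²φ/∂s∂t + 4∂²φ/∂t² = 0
A = 1, B = -4, C = 4. Discriminant B² - 4AC = 0. Since 0 = 0, parabolic.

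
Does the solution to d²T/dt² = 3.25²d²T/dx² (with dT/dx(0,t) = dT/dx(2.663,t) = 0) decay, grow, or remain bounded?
T oscillates about a mean that drifts linearly in t (generically unbounded; no decay). There is no damping, so the nonconstant modes persist as standing waves (energy conserved, no decay). But with Neumann conditions at both ends the constant mode has eigenvalue 0: the spatial mean M(t) of T satisfies M'' = 0, so M(t) = M(0) + M'(0)·t. Unless the initial velocity has zero mean (∫T_t(x,0)dx = 0), the solution grows linearly in t (unbounded, though not exponentially); if it does have zero mean, the solution stays bounded and simply oscillates.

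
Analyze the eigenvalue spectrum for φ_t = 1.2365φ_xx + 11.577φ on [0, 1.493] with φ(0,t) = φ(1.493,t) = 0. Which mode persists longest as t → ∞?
Eigenvalues: λₙ = 1.2365n²π²/1.493² - 11.577.
First three modes:
  n=1: λ₁ = 1.2365π²/1.493² - 11.577 ≈ -6.102
  n=2: λ₂ = 4.946π²/1.493² - 11.577 ≈ 10.323
  n=3: λ₃ = 11.1285π²/1.493² - 11.577 ≈ 37.697
Since 1.2365π²/1.493² ≈ 5.475 < 11.577, λ₁ < 0.
The n=1 mode grows fastest (−λₙ is largest for n=1) → dominates.
Asymptotic: φ ~ c₁ sin(πx/1.493) e^{6.102t} (exponential growth at rate −λ₁ ≈ 6.102).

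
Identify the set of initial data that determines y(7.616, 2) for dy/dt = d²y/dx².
The entire real line. The heat equation has infinite propagation speed: any initial disturbance instantly affects all points (though exponentially small far away).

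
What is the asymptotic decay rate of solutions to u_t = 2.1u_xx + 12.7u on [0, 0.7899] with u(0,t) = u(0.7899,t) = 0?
Eigenvalues: λₙ = 2.1n²π²/0.7899² - 12.7.
First three modes:
  n=1: λ₁ = 2.1π²/0.7899² - 12.7 ≈ 20.518
  n=2: λ₂ = 8.4π²/0.7899² - 12.7 ≈ 120.172
  n=3: λ₃ = 18.9π²/0.7899² - 12.7 ≈ 286.263
Since 2.1π²/0.7899² ≈ 33.218 > 12.7, all λₙ > 0.
The n=1 mode decays slowest → dominates as t → ∞.
Asymptotic: u ~ c₁ sin(πx/0.7899) e^{-λ₁t} with decay rate λ₁ ≈ 20.518.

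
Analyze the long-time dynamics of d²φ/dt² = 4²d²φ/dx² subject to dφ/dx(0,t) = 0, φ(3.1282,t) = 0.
Long-time behavior: φ oscillates (no decay). Energy is conserved; the solution oscillates indefinitely as standing waves.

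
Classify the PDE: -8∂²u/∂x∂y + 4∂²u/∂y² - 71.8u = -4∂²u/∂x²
Rewriting in standard form: 4∂²u/∂x² - 8∂²u/∂x∂y + 4∂²u/∂y² - 71.8u = 0. A = 4, B = -8, C = 4. Discriminant B² - 4AC = 0. Since 0 = 0, parabolic.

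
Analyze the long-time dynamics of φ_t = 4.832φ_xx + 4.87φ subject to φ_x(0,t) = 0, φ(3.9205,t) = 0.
Long-time behavior: φ grows unboundedly. Reaction dominates diffusion (r=4.87 > κπ²/(4L²)≈0.78); solution grows exponentially.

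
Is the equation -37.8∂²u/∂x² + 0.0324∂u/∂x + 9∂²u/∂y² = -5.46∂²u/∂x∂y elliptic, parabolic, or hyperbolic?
Rewriting in standard form: -37.8∂²u/∂x² + 5.46∂²u/∂x∂y + 9∂²u/∂y² + 0.0324∂u/∂x = 0. Computing B² - 4AC with A = -37.8, B = 5.46, C = 9: discriminant = 1390.6116 (positive). Answer: hyperbolic.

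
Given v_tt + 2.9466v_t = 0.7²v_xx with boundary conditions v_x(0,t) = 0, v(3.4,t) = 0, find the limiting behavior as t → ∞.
v → 0. Damping (γ=2.9466) dissipates energy; oscillations decay exponentially.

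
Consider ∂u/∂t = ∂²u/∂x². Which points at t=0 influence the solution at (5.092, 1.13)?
The entire real line. The heat equation has infinite propagation speed: any initial disturbance instantly affects all points (though exponentially small far away).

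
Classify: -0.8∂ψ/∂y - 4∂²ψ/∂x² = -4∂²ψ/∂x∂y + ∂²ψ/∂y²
Rewriting in standard form: -4∂²ψ/∂x² + 4∂²ψ/∂x∂y - ∂²ψ/∂y² - 0.8∂ψ/∂y = 0. Parabolic (discriminant = 0).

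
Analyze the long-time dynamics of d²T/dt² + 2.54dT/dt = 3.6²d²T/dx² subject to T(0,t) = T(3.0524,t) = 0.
Long-time behavior: T → 0. Damping (γ=2.54) dissipates energy; oscillations decay exponentially.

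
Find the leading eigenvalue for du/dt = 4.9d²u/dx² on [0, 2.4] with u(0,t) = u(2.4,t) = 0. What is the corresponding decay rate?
Eigenvalues: λₙ = 4.9n²π²/2.4².
First three modes:
  n=1: λ₁ = 4.9π²/2.4² ≈ 8.396
  n=2: λ₂ = 19.6π²/2.4² ≈ 33.584 (4× faster decay)
  n=3: λ₃ = 44.1π²/2.4² ≈ 75.564 (9× faster decay)
As t → ∞, higher modes decay exponentially faster. The n=1 mode dominates: u ~ c₁ sin(πx/2.4) e^{-λ₁t}.
Decay rate: λ₁ = 4.9π²/2.4² ≈ 8.396.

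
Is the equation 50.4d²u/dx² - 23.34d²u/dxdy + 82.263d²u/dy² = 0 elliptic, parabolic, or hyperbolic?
Computing B² - 4AC with A = 50.4, B = -23.34, C = 82.263: discriminant = -16039.4652 (negative). Answer: elliptic.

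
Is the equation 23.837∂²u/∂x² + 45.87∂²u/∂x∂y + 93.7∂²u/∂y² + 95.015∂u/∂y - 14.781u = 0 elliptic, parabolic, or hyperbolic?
Computing B² - 4AC with A = 23.837, B = 45.87, C = 93.7: discriminant = -6830.0507 (negative). Answer: elliptic.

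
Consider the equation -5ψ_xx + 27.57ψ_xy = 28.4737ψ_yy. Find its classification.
Rewriting in standard form: -5ψ_xx + 27.57ψ_xy - 28.4737ψ_yy = 0. Hyperbolic. (A = -5, B = 27.57, C = -28.4737 gives B² - 4AC = 190.6309.)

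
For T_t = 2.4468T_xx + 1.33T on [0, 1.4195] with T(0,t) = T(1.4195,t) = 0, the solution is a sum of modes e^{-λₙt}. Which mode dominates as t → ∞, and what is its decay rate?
Eigenvalues: λₙ = 2.4468n²π²/1.4195² - 1.33.
First three modes:
  n=1: λ₁ = 2.4468π²/1.4195² - 1.33 ≈ 10.655
  n=2: λ₂ = 9.7872π²/1.4195² - 1.33 ≈ 46.609
  n=3: λ₃ = 22.0212π²/1.4195² - 1.33 ≈ 106.532
Since 2.4468π²/1.4195² ≈ 11.985 > 1.33, all λₙ > 0.
The n=1 mode decays slowest → dominates as t → ∞.
Asymptotic: T ~ c₁ sin(πx/1.4195) e^{-λ₁t} with decay rate λ₁ ≈ 10.655.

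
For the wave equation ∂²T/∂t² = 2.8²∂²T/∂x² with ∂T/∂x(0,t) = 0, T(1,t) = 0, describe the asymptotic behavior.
T oscillates (no decay). Energy is conserved; the solution oscillates indefinitely as standing waves.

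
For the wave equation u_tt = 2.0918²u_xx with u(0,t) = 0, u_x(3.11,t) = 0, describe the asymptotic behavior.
u oscillates (no decay). Energy is conserved; the solution oscillates indefinitely as standing waves.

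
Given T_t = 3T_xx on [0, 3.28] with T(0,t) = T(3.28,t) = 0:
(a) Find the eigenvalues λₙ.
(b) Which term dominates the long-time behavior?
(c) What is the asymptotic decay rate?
Eigenvalues: λₙ = 3n²π²/3.28².
First three modes:
  n=1: λ₁ = 3π²/3.28² ≈ 2.752
  n=2: λ₂ = 12π²/3.28² ≈ 11.009 (4× faster decay)
  n=3: λ₃ = 27π²/3.28² ≈ 24.769 (9× faster decay)
As t → ∞, higher modes decay exponentially faster. The n=1 mode dominates: T ~ c₁ sin(πx/3.28) e^{-λ₁t}.
Decay rate: λ₁ = 3π²/3.28² ≈ 2.752.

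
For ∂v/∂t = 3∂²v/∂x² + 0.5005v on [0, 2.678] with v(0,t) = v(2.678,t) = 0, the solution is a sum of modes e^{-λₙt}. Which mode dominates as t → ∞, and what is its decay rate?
Eigenvalues: λₙ = 3n²π²/2.678² - 0.5005.
First three modes:
  n=1: λ₁ = 3π²/2.678² - 0.5005 ≈ 3.628
  n=2: λ₂ = 12π²/2.678² - 0.5005 ≈ 16.014
  n=3: λ₃ = 27π²/2.678² - 0.5005 ≈ 36.657
Since 3π²/2.678² ≈ 4.129 > 0.5005, all λₙ > 0.
The n=1 mode decays slowest → dominates as t → ∞.
Asymptotic: v ~ c₁ sin(πx/2.678) e^{-λ₁t} with decay rate λ₁ ≈ 3.628.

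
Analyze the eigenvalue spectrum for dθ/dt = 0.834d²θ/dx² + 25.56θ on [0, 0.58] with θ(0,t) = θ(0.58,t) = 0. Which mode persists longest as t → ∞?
Eigenvalues: λₙ = 0.834n²π²/0.58² - 25.56.
First three modes:
  n=1: λ₁ = 0.834π²/0.58² - 25.56 ≈ -1.091
  n=2: λ₂ = 3.336π²/0.58² - 25.56 ≈ 72.315
  n=3: λ₃ = 7.506π²/0.58² - 25.56 ≈ 194.658
Since 0.834π²/0.58² ≈ 24.469 < 25.56, λ₁ < 0.
The n=1 mode grows fastest (−λₙ is largest for n=1) → dominates.
Asymptotic: θ ~ c₁ sin(πx/0.58) e^{1.091t} (exponential growth at rate −λ₁ ≈ 1.091).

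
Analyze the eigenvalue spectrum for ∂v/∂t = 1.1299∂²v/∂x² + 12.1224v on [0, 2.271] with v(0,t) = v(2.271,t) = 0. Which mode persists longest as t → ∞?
Eigenvalues: λₙ = 1.1299n²π²/2.271² - 12.1224.
First three modes:
  n=1: λ₁ = 1.1299π²/2.271² - 12.1224 ≈ -9.96
  n=2: λ₂ = 4.5196π²/2.271² - 12.1224 ≈ -3.473
  n=3: λ₃ = 10.1691π²/2.271² - 12.1224 ≈ 7.338
Since 1.1299π²/2.271² ≈ 2.162 < 12.1224, λ₁ < 0.
The n=1 mode grows fastest (−λₙ is largest for n=1) → dominates.
Asymptotic: v ~ c₁ sin(πx/2.271) e^{9.96t} (exponential growth at rate −λ₁ ≈ 9.96).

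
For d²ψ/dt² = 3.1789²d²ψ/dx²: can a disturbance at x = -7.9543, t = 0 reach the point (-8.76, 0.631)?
Yes. The domain of dependence is [-10.7658859, -6.7541141], and -7.9543 ∈ [-10.7658859, -6.7541141].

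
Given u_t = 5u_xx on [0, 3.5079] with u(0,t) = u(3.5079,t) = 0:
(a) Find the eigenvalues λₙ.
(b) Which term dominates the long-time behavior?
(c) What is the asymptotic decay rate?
Eigenvalues: λₙ = 5n²π²/3.5079².
First three modes:
  n=1: λ₁ = 5π²/3.5079² ≈ 4.01
  n=2: λ₂ = 20π²/3.5079² ≈ 16.041 (4× faster decay)
  n=3: λ₃ = 45π²/3.5079² ≈ 36.093 (9× faster decay)
As t → ∞, higher modes decay exponentially faster. The n=1 mode dominates: u ~ c₁ sin(πx/3.5079) e^{-λ₁t}.
Decay rate: λ₁ = 5π²/3.5079² ≈ 4.01.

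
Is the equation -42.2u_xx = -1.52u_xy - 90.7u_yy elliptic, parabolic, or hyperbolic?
Rewriting in standard form: -42.2u_xx + 1.52u_xy + 90.7u_yy = 0. Computing B² - 4AC with A = -42.2, B = 1.52, C = 90.7: discriminant = 15312.4704 (positive). Answer: hyperbolic.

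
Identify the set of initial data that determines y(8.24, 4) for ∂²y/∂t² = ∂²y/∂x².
Domain of dependence: [4.24, 12.24]. Signals travel at speed 1, so data within |x - 8.24| ≤ 1·4 = 4 can reach the point.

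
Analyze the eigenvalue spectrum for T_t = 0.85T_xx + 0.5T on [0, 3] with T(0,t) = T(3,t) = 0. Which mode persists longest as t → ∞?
Eigenvalues: λₙ = 0.85n²π²/3² - 0.5.
First three modes:
  n=1: λ₁ = 0.85π²/3² - 0.5 ≈ 0.432
  n=2: λ₂ = 3.4π²/3² - 0.5 ≈ 3.229
  n=3: λ₃ = 7.65π²/3² - 0.5 ≈ 7.889
Since 0.85π²/3² ≈ 0.932 > 0.5, all λₙ > 0.
The n=1 mode decays slowest → dominates as t → ∞.
Asymptotic: T ~ c₁ sin(πx/3) e^{-λ₁t} with decay rate λ₁ ≈ 0.432.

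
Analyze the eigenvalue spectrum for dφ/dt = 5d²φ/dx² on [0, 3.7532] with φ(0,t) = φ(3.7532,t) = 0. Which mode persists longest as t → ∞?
Eigenvalues: λₙ = 5n²π²/3.7532².
First three modes:
  n=1: λ₁ = 5π²/3.7532² ≈ 3.503
  n=2: λ₂ = 20π²/3.7532² ≈ 14.013 (4× faster decay)
  n=3: λ₃ = 45π²/3.7532² ≈ 31.529 (9× faster decay)
As t → ∞, higher modes decay exponentially faster. The n=1 mode dominates: φ ~ c₁ sin(πx/3.7532) e^{-λ₁t}.
Decay rate: λ₁ = 5π²/3.7532² ≈ 3.503.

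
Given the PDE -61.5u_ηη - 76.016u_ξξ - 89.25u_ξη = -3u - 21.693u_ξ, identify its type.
Rewriting in standard form: -76.016u_ξξ - 89.25u_ξη - 61.5u_ηη + 21.693u_ξ + 3u = 0. The second-order coefficients are A = -76.016, B = -89.25, C = -61.5. Since B² - 4AC = -10734.3735 < 0, this is an elliptic PDE.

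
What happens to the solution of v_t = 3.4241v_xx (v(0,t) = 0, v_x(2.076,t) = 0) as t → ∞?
v → 0. Heat escapes through the Dirichlet boundary.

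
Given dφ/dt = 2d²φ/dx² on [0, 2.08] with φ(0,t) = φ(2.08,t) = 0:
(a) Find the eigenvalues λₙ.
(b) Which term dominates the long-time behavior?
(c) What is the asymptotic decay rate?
Eigenvalues: λₙ = 2n²π²/2.08².
First three modes:
  n=1: λ₁ = 2π²/2.08² ≈ 4.563
  n=2: λ₂ = 8π²/2.08² ≈ 18.25 (4× faster decay)
  n=3: λ₃ = 18π²/2.08² ≈ 41.063 (9× faster decay)
As t → ∞, higher modes decay exponentially faster. The n=1 mode dominates: φ ~ c₁ sin(πx/2.08) e^{-λ₁t}.
Decay rate: λ₁ = 2π²/2.08² ≈ 4.563.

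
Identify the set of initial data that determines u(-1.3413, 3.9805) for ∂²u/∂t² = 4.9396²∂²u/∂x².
Domain of dependence: [-21.0033778, 18.3207778]. Signals travel at speed 4.9396, so data within |x - -1.3413| ≤ 4.9396·3.9805 = 19.6620778 can reach the point.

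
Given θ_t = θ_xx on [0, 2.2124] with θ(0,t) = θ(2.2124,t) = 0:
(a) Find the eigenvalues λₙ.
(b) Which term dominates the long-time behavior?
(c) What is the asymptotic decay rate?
Eigenvalues: λₙ = n²π²/2.2124².
First three modes:
  n=1: λ₁ = π²/2.2124² ≈ 2.016
  n=2: λ₂ = 4π²/2.2124² ≈ 8.066 (4× faster decay)
  n=3: λ₃ = 9π²/2.2124² ≈ 18.147 (9× faster decay)
As t → ∞, higher modes decay exponentially faster. The n=1 mode dominates: θ ~ c₁ sin(πx/2.2124) e^{-λ₁t}.
Decay rate: λ₁ = π²/2.2124² ≈ 2.016.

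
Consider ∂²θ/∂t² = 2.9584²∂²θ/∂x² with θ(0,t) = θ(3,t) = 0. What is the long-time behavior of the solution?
As t → ∞, θ oscillates (no decay). Energy is conserved; the solution oscillates indefinitely as standing waves.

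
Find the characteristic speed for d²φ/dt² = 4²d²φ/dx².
Speed = 4. Information travels along characteristics x = x₀ ± 4t.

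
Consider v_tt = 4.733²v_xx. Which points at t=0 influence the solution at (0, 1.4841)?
Domain of dependence: [-7.0242453, 7.0242453]. Signals travel at speed 4.733, so data within |x - 0| ≤ 4.733·1.4841 = 7.0242453 can reach the point.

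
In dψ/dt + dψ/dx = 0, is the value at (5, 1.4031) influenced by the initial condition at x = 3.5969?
Yes. The characteristic through (5, 1.4031) passes through x = 3.5969.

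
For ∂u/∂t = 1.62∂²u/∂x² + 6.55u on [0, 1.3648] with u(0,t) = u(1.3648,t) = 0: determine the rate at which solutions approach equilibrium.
Eigenvalues: λₙ = 1.62n²π²/1.3648² - 6.55.
First three modes:
  n=1: λ₁ = 1.62π²/1.3648² - 6.55 ≈ 2.034
  n=2: λ₂ = 6.48π²/1.3648² - 6.55 ≈ 27.785
  n=3: λ₃ = 14.58π²/1.3648² - 6.55 ≈ 70.704
Since 1.62π²/1.3648² ≈ 8.584 > 6.55, all λₙ > 0.
The n=1 mode decays slowest → dominates as t → ∞.
Asymptotic: u ~ c₁ sin(πx/1.3648) e^{-λ₁t} with decay rate λ₁ ≈ 2.034.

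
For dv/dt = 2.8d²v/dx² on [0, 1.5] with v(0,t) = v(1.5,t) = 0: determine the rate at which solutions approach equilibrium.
Eigenvalues: λₙ = 2.8n²π²/1.5².
First three modes:
  n=1: λ₁ = 2.8π²/1.5² ≈ 12.282
  n=2: λ₂ = 11.2π²/1.5² ≈ 49.129 (4× faster decay)
  n=3: λ₃ = 25.2π²/1.5² ≈ 110.54 (9× faster decay)
As t → ∞, higher modes decay exponentially faster. The n=1 mode dominates: v ~ c₁ sin(πx/1.5) e^{-λ₁t}.
Decay rate: λ₁ = 2.8π²/1.5² ≈ 12.282.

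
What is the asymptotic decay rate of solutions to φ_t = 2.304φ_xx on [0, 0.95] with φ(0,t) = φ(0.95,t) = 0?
Eigenvalues: λₙ = 2.304n²π²/0.95².
First three modes:
  n=1: λ₁ = 2.304π²/0.95² ≈ 25.196
  n=2: λ₂ = 9.216π²/0.95² ≈ 100.785 (4× faster decay)
  n=3: λ₃ = 20.736π²/0.95² ≈ 226.766 (9× faster decay)
As t → ∞, higher modes decay exponentially faster. The n=1 mode dominates: φ ~ c₁ sin(πx/0.95) e^{-λ₁t}.
Decay rate: λ₁ = 2.304π²/0.95² ≈ 25.196.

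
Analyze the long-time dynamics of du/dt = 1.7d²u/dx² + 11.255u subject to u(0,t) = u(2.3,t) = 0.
Long-time behavior: u grows unboundedly. Reaction dominates diffusion (r=11.255 > κπ²/L²≈3.17); solution grows exponentially.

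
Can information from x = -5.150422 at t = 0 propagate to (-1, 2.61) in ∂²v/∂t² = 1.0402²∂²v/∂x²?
No. The domain of dependence is [-3.714922, 1.714922], and -5.150422 is outside this interval.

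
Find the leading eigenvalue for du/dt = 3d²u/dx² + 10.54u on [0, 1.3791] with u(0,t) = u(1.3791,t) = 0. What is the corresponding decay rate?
Eigenvalues: λₙ = 3n²π²/1.3791² - 10.54.
First three modes:
  n=1: λ₁ = 3π²/1.3791² - 10.54 ≈ 5.028
  n=2: λ₂ = 12π²/1.3791² - 10.54 ≈ 51.732
  n=3: λ₃ = 27π²/1.3791² - 10.54 ≈ 129.571
Since 3π²/1.3791² ≈ 15.568 > 10.54, all λₙ > 0.
The n=1 mode decays slowest → dominates as t → ∞.
Asymptotic: u ~ c₁ sin(πx/1.3791) e^{-λ₁t} with decay rate λ₁ ≈ 5.028.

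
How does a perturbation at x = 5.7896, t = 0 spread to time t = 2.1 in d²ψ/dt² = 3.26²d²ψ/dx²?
Domain of influence: [-1.0564, 12.6356]. Data at x = 5.7896 spreads outward at speed 3.26.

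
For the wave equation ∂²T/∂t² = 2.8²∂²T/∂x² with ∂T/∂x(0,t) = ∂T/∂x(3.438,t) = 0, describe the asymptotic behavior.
T oscillates about a mean that drifts linearly in t (generically unbounded; no decay). There is no damping, so the nonconstant modes persist as standing waves (energy conserved, no decay). But with Neumann conditions at both ends the constant mode has eigenvalue 0: the spatial mean M(t) of T satisfies M'' = 0, so M(t) = M(0) + M'(0)·t. Unless the initial velocity has zero mean (∫T_t(x,0)dx = 0), the solution grows linearly in t (unbounded, though not exponentially); if it does have zero mean, the solution stays bounded and simply oscillates.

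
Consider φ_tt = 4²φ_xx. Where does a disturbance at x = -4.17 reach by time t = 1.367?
Domain of influence: [-9.638, 1.298]. Data at x = -4.17 spreads outward at speed 4.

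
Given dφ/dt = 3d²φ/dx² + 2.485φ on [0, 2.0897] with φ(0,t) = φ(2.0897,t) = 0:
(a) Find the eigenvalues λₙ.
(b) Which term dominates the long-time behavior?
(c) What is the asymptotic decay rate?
Eigenvalues: λₙ = 3n²π²/2.0897² - 2.485.
First three modes:
  n=1: λ₁ = 3π²/2.0897² - 2.485 ≈ 4.295
  n=2: λ₂ = 12π²/2.0897² - 2.485 ≈ 24.636
  n=3: λ₃ = 27π²/2.0897² - 2.485 ≈ 58.538
Since 3π²/2.0897² ≈ 6.78 > 2.485, all λₙ > 0.
The n=1 mode decays slowest → dominates as t → ∞.
Asymptotic: φ ~ c₁ sin(πx/2.0897) e^{-λ₁t} with decay rate λ₁ ≈ 4.295.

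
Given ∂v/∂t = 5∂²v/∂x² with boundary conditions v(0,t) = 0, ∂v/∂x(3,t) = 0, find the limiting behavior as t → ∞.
v → 0. Heat escapes through the Dirichlet boundary.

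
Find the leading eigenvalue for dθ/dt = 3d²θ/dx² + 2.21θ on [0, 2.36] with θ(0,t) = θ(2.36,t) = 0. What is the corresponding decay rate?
Eigenvalues: λₙ = 3n²π²/2.36² - 2.21.
First three modes:
  n=1: λ₁ = 3π²/2.36² - 2.21 ≈ 3.106
  n=2: λ₂ = 12π²/2.36² - 2.21 ≈ 19.055
  n=3: λ₃ = 27π²/2.36² - 2.21 ≈ 45.635
Since 3π²/2.36² ≈ 5.316 > 2.21, all λₙ > 0.
The n=1 mode decays slowest → dominates as t → ∞.
Asymptotic: θ ~ c₁ sin(πx/2.36) e^{-λ₁t} with decay rate λ₁ ≈ 3.106.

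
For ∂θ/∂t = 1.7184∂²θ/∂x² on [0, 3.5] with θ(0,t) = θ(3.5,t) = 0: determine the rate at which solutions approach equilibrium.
Eigenvalues: λₙ = 1.7184n²π²/3.5².
First three modes:
  n=1: λ₁ = 1.7184π²/3.5² ≈ 1.384
  n=2: λ₂ = 6.8736π²/3.5² ≈ 5.538 (4× faster decay)
  n=3: λ₃ = 15.4656π²/3.5² ≈ 12.46 (9× faster decay)
As t → ∞, higher modes decay exponentially faster. The n=1 mode dominates: θ ~ c₁ sin(πx/3.5) e^{-λ₁t}.
Decay rate: λ₁ = 1.7184π²/3.5² ≈ 1.384.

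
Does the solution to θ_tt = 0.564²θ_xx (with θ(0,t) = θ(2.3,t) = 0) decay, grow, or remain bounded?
θ oscillates (no decay). Energy is conserved; the solution oscillates indefinitely as standing waves.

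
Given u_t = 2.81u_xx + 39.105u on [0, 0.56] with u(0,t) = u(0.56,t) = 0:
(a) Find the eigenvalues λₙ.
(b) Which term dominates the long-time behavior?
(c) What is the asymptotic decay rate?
Eigenvalues: λₙ = 2.81n²π²/0.56² - 39.105.
First three modes:
  n=1: λ₁ = 2.81π²/0.56² - 39.105 ≈ 49.331
  n=2: λ₂ = 11.24π²/0.56² - 39.105 ≈ 314.64
  n=3: λ₃ = 25.29π²/0.56² - 39.105 ≈ 756.821
Since 2.81π²/0.56² ≈ 88.436 > 39.105, all λₙ > 0.
The n=1 mode decays slowest → dominates as t → ∞.
Asymptotic: u ~ c₁ sin(πx/0.56) e^{-λ₁t} with decay rate λ₁ ≈ 49.331.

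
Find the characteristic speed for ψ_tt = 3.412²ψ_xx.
Speed = 3.412. Information travels along characteristics x = x₀ ± 3.412t.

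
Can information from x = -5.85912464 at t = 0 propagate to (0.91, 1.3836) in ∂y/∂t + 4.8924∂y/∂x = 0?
Yes. The characteristic through (0.91, 1.3836) passes through x = -5.85912464.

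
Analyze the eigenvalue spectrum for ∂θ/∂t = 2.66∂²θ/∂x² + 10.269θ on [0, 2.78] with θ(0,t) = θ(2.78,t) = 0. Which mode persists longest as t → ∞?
Eigenvalues: λₙ = 2.66n²π²/2.78² - 10.269.
First three modes:
  n=1: λ₁ = 2.66π²/2.78² - 10.269 ≈ -6.872
  n=2: λ₂ = 10.64π²/2.78² - 10.269 ≈ 3.319
  n=3: λ₃ = 23.94π²/2.78² - 10.269 ≈ 20.304
Since 2.66π²/2.78² ≈ 3.397 < 10.269, λ₁ < 0.
The n=1 mode grows fastest (−λₙ is largest for n=1) → dominates.
Asymptotic: θ ~ c₁ sin(πx/2.78) e^{6.872t} (exponential growth at rate −λ₁ ≈ 6.872).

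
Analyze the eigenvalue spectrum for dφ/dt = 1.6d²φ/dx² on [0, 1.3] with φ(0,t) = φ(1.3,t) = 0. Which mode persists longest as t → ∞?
Eigenvalues: λₙ = 1.6n²π²/1.3².
First three modes:
  n=1: λ₁ = 1.6π²/1.3² ≈ 9.344
  n=2: λ₂ = 6.4π²/1.3² ≈ 37.376 (4× faster decay)
  n=3: λ₃ = 14.4π²/1.3² ≈ 84.096 (9× faster decay)
As t → ∞, higher modes decay exponentially faster. The n=1 mode dominates: φ ~ c₁ sin(πx/1.3) e^{-λ₁t}.
Decay rate: λ₁ = 1.6π²/1.3² ≈ 9.344.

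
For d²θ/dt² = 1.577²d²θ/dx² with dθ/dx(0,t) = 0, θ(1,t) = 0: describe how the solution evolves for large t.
θ oscillates (no decay). Energy is conserved; the solution oscillates indefinitely as standing waves.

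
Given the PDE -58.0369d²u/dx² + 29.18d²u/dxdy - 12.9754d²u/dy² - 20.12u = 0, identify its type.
The second-order coefficients are A = -58.0369, B = 29.18, C = -12.9754. Since B² - 4AC = -2160.73556904 < 0, this is an elliptic PDE.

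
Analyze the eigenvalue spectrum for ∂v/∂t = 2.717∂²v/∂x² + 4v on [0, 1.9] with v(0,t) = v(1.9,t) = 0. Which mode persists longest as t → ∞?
Eigenvalues: λₙ = 2.717n²π²/1.9² - 4.
First three modes:
  n=1: λ₁ = 2.717π²/1.9² - 4 ≈ 3.428
  n=2: λ₂ = 10.868π²/1.9² - 4 ≈ 25.713
  n=3: λ₃ = 24.453π²/1.9² - 4 ≈ 62.854
Since 2.717π²/1.9² ≈ 7.428 > 4, all λₙ > 0.
The n=1 mode decays slowest → dominates as t → ∞.
Asymptotic: v ~ c₁ sin(πx/1.9) e^{-λ₁t} with decay rate λ₁ ≈ 3.428.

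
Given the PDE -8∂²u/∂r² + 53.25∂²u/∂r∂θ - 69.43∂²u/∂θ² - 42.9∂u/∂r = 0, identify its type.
The second-order coefficients are A = -8, B = 53.25, C = -69.43. Since B² - 4AC = 613.8025 > 0, this is a hyperbolic PDE.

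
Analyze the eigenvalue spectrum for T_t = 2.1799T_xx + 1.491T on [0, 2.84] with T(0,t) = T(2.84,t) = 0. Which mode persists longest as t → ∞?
Eigenvalues: λₙ = 2.1799n²π²/2.84² - 1.491.
First three modes:
  n=1: λ₁ = 2.1799π²/2.84² - 1.491 ≈ 1.176
  n=2: λ₂ = 8.7196π²/2.84² - 1.491 ≈ 9.179
  n=3: λ₃ = 19.6191π²/2.84² - 1.491 ≈ 22.516
Since 2.1799π²/2.84² ≈ 2.667 > 1.491, all λₙ > 0.
The n=1 mode decays slowest → dominates as t → ∞.
Asymptotic: T ~ c₁ sin(πx/2.84) e^{-λ₁t} with decay rate λ₁ ≈ 1.176.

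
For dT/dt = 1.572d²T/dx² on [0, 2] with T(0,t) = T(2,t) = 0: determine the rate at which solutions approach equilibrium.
Eigenvalues: λₙ = 1.572n²π²/2².
First three modes:
  n=1: λ₁ = 1.572π²/2² ≈ 3.879
  n=2: λ₂ = 6.288π²/2² ≈ 15.515 (4× faster decay)
  n=3: λ₃ = 14.148π²/2² ≈ 34.909 (9× faster decay)
As t → ∞, higher modes decay exponentially faster. The n=1 mode dominates: T ~ c₁ sin(πx/2) e^{-λ₁t}.
Decay rate: λ₁ = 1.572π²/2² ≈ 3.879.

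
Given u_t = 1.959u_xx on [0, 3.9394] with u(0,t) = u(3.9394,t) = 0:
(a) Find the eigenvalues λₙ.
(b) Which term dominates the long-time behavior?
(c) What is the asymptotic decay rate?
Eigenvalues: λₙ = 1.959n²π²/3.9394².
First three modes:
  n=1: λ₁ = 1.959π²/3.9394² ≈ 1.246
  n=2: λ₂ = 7.836π²/3.9394² ≈ 4.983 (4× faster decay)
  n=3: λ₃ = 17.631π²/3.9394² ≈ 11.213 (9× faster decay)
As t → ∞, higher modes decay exponentially faster. The n=1 mode dominates: u ~ c₁ sin(πx/3.9394) e^{-λ₁t}.
Decay rate: λ₁ = 1.959π²/3.9394² ≈ 1.246.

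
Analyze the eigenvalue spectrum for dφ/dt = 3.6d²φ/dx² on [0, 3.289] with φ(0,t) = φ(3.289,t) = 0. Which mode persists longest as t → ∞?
Eigenvalues: λₙ = 3.6n²π²/3.289².
First three modes:
  n=1: λ₁ = 3.6π²/3.289² ≈ 3.285
  n=2: λ₂ = 14.4π²/3.289² ≈ 13.138 (4× faster decay)
  n=3: λ₃ = 32.4π²/3.289² ≈ 29.561 (9× faster decay)
As t → ∞, higher modes decay exponentially faster. The n=1 mode dominates: φ ~ c₁ sin(πx/3.289) e^{-λ₁t}.
Decay rate: λ₁ = 3.6π²/3.289² ≈ 3.285.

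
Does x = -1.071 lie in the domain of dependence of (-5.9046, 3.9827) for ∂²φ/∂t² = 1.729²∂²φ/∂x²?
Yes. The domain of dependence is [-12.7906883, 0.9814883], and -1.071 ∈ [-12.7906883, 0.9814883].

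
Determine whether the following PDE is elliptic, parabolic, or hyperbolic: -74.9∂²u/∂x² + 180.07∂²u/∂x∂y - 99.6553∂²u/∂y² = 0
Coefficients: A = -74.9, B = 180.07, C = -99.6553. B² - 4AC = 2568.47702, which is positive, so the equation is hyperbolic.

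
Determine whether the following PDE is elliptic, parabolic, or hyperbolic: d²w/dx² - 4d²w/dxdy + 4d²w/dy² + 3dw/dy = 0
Coefficients: A = 1, B = -4, C = 4. B² - 4AC = 0, which is zero, so the equation is parabolic.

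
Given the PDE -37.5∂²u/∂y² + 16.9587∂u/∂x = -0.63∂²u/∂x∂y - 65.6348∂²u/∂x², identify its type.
Rewriting in standard form: 65.6348∂²u/∂x² + 0.63∂²u/∂x∂y - 37.5∂²u/∂y² + 16.9587∂u/∂x = 0. The second-order coefficients are A = 65.6348, B = 0.63, C = -37.5. Since B² - 4AC = 9845.6169 > 0, this is a hyperbolic PDE.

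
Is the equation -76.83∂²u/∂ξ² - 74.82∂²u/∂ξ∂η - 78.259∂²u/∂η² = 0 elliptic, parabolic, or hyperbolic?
Computing B² - 4AC with A = -76.83, B = -74.82, C = -78.259: discriminant = -18452.52348 (negative). Answer: elliptic.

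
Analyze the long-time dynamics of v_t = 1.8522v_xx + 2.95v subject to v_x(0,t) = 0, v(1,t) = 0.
Long-time behavior: v → 0. Diffusion dominates reaction (r=2.95 < κπ²/(4L²)≈4.57); solution decays.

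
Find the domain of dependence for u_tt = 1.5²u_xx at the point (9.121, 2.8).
Domain of dependence: [4.921, 13.321]. Signals travel at speed 1.5, so data within |x - 9.121| ≤ 1.5·2.8 = 4.2 can reach the point.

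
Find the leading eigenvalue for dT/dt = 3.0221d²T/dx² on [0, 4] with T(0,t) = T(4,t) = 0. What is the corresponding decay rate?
Eigenvalues: λₙ = 3.0221n²π²/4².
First three modes:
  n=1: λ₁ = 3.0221π²/4² ≈ 1.864
  n=2: λ₂ = 12.0884π²/4² ≈ 7.457 (4× faster decay)
  n=3: λ₃ = 27.1989π²/4² ≈ 16.778 (9× faster decay)
As t → ∞, higher modes decay exponentially faster. The n=1 mode dominates: T ~ c₁ sin(πx/4) e^{-λ₁t}.
Decay rate: λ₁ = 3.0221π²/4² ≈ 1.864.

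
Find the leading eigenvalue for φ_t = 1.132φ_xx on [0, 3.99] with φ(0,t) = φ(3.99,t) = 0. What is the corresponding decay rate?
Eigenvalues: λₙ = 1.132n²π²/3.99².
First three modes:
  n=1: λ₁ = 1.132π²/3.99² ≈ 0.702
  n=2: λ₂ = 4.528π²/3.99² ≈ 2.807 (4× faster decay)
  n=3: λ₃ = 10.188π²/3.99² ≈ 6.316 (9× faster decay)
As t → ∞, higher modes decay exponentially faster. The n=1 mode dominates: φ ~ c₁ sin(πx/3.99) e^{-λ₁t}.
Decay rate: λ₁ = 1.132π²/3.99² ≈ 0.702.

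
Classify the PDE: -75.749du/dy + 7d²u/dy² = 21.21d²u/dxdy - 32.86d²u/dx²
Rewriting in standard form: 32.86d²u/dx² - 21.21d²u/dxdy + 7d²u/dy² - 75.749du/dy = 0. A = 32.86, B = -21.21, C = 7. Discriminant B² - 4AC = -470.2159. Since -470.2159 < 0, elliptic.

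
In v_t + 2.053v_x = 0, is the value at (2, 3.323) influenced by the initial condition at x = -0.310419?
No. Only data at x = -4.822119 affects (2, 3.323). Advection has one-way propagation along characteristics.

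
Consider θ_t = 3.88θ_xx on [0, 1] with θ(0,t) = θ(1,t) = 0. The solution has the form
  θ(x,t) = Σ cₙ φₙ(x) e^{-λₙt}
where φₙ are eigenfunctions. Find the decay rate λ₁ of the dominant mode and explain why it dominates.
Eigenvalues: λₙ = 3.88n²π².
First three modes:
  n=1: λ₁ = 3.88π² ≈ 38.294
  n=2: λ₂ = 15.52π² ≈ 153.176 (4× faster decay)
  n=3: λ₃ = 34.92π² ≈ 344.647 (9× faster decay)
As t → ∞, higher modes decay exponentially faster. The n=1 mode dominates: θ ~ c₁ sin(πx) e^{-λ₁t}.
Decay rate: λ₁ = 3.88π² ≈ 38.294.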